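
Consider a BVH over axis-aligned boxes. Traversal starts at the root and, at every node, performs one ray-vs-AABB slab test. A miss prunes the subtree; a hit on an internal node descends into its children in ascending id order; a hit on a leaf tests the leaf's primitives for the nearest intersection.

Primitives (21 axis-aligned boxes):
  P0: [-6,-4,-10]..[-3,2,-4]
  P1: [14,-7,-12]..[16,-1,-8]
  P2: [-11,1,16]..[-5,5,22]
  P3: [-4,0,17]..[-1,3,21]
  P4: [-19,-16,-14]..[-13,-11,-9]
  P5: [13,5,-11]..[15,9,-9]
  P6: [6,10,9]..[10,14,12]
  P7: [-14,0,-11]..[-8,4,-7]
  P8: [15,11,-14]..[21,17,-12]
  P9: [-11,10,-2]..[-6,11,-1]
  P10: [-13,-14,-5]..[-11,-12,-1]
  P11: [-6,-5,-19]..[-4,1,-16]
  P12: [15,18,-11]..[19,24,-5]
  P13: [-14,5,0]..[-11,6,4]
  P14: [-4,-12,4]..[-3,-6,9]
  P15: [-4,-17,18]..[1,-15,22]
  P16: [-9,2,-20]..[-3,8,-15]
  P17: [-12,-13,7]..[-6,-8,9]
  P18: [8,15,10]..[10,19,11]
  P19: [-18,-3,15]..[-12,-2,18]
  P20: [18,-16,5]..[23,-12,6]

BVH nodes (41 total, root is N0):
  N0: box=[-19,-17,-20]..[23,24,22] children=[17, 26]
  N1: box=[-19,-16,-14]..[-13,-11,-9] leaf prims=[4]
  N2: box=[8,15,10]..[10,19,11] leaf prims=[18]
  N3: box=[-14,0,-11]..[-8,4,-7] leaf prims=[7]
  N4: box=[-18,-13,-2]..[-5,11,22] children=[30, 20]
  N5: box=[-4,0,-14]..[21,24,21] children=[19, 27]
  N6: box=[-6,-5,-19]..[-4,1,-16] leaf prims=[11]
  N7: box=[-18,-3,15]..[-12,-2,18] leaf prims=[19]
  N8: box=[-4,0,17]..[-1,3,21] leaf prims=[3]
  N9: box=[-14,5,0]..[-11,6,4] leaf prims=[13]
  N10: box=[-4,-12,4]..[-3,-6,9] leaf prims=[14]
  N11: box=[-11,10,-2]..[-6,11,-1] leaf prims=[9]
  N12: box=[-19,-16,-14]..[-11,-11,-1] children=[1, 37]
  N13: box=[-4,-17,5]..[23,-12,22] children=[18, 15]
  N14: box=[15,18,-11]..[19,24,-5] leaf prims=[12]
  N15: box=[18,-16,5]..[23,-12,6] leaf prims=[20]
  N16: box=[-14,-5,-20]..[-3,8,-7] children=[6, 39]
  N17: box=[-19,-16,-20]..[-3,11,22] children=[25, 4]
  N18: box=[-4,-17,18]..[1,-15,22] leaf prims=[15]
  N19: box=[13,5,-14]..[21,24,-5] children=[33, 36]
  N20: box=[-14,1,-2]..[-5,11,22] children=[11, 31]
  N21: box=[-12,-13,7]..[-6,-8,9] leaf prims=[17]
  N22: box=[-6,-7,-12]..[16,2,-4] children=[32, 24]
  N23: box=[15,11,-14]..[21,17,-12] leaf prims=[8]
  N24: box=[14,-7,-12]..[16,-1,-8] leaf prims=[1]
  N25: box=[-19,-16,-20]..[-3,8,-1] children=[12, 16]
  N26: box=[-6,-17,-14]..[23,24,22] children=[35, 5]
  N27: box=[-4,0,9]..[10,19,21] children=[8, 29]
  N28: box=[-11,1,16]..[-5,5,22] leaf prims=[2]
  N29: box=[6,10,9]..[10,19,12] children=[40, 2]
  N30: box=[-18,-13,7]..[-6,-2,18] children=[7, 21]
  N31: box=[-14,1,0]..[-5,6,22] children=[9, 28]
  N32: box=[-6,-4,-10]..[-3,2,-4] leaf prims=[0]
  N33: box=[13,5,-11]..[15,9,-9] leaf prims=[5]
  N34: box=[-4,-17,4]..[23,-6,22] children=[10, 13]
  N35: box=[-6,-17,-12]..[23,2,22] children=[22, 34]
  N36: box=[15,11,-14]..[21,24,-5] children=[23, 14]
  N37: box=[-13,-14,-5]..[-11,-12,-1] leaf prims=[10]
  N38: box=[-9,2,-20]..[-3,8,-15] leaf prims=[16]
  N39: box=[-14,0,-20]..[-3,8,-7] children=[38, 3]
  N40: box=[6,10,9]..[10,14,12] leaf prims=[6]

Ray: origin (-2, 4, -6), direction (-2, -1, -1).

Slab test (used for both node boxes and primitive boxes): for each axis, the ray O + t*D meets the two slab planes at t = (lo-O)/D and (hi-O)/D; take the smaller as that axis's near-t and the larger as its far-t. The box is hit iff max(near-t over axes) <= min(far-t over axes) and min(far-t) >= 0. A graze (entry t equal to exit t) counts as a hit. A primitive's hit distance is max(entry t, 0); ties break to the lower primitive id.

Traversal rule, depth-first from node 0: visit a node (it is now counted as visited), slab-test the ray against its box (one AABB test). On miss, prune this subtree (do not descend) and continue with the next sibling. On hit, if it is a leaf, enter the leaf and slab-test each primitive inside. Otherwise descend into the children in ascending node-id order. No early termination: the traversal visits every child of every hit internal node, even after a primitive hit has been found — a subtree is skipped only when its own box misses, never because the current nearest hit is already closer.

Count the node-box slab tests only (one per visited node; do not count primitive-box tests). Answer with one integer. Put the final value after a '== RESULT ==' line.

Trace the traversal:
N0 x:[-25/2,17/2] y:[-20,21] z:[-28,14] -> hit [-25/2,17/2], descend [17, 26]
  N17 x:[1/2,17/2] y:[-7,20] z:[-28,14] -> hit [1/2,17/2], descend [4, 25]
    N4 x:[3/2,8] y:[-7,17] z:[-28,-4] -> miss, prune
    N25 x:[1/2,17/2] y:[-4,20] z:[-5,14] -> hit [1/2,17/2], descend [12, 16]
      N12 x:[9/2,17/2] y:[15,20] z:[-5,8] -> miss, prune
      N16 x:[1/2,6] y:[-4,9] z:[1,14] -> hit [1,6], descend [6, 39]
        N6 x:[1,2] y:[3,9] z:[10,13] -> miss, prune
        N39 x:[1/2,6] y:[-4,4] z:[1,14] -> hit [1,4], descend [3, 38]
          N3 x:[3,6] y:[0,4] z:[1,5] -> hit [3,4] leaf, test {P7@t=3}
          N38 x:[1/2,7/2] y:[-4,2] z:[9,14] -> miss, prune
  N26 x:[-25/2,2] y:[-20,21] z:[-28,8] -> hit [-25/2,2], descend [5, 35]
    N5 x:[-23/2,1] y:[-20,4] z:[-27,8] -> hit [-23/2,1], descend [19, 27]
      N19 x:[-23/2,-15/2] y:[-20,-1] z:[-1,8] -> miss, prune
      N27 x:[-6,1] y:[-15,4] z:[-27,-15] -> miss, prune
    N35 x:[-25/2,2] y:[2,21] z:[-28,6] -> hit [2,2], descend [22, 34]
      N22 x:[-9,2] y:[2,11] z:[-2,6] -> hit [2,2], descend [24, 32]
        N24 x:[-9,-8] y:[5,11] z:[2,6] -> miss, prune
        N32 x:[1/2,2] y:[2,8] z:[-2,4] -> hit [2,2] leaf, test {P0@t=2}
      N34 x:[-25/2,1] y:[10,21] z:[-28,-10] -> miss, prune

order=[0, 17, 4, 25, 12, 16, 6, 39, 3, 38, 26, 5, 19, 27, 35, 22, 24, 32, 34]  |boxes|=19  |leaves|=2  hit=P0

== RESULT ==
19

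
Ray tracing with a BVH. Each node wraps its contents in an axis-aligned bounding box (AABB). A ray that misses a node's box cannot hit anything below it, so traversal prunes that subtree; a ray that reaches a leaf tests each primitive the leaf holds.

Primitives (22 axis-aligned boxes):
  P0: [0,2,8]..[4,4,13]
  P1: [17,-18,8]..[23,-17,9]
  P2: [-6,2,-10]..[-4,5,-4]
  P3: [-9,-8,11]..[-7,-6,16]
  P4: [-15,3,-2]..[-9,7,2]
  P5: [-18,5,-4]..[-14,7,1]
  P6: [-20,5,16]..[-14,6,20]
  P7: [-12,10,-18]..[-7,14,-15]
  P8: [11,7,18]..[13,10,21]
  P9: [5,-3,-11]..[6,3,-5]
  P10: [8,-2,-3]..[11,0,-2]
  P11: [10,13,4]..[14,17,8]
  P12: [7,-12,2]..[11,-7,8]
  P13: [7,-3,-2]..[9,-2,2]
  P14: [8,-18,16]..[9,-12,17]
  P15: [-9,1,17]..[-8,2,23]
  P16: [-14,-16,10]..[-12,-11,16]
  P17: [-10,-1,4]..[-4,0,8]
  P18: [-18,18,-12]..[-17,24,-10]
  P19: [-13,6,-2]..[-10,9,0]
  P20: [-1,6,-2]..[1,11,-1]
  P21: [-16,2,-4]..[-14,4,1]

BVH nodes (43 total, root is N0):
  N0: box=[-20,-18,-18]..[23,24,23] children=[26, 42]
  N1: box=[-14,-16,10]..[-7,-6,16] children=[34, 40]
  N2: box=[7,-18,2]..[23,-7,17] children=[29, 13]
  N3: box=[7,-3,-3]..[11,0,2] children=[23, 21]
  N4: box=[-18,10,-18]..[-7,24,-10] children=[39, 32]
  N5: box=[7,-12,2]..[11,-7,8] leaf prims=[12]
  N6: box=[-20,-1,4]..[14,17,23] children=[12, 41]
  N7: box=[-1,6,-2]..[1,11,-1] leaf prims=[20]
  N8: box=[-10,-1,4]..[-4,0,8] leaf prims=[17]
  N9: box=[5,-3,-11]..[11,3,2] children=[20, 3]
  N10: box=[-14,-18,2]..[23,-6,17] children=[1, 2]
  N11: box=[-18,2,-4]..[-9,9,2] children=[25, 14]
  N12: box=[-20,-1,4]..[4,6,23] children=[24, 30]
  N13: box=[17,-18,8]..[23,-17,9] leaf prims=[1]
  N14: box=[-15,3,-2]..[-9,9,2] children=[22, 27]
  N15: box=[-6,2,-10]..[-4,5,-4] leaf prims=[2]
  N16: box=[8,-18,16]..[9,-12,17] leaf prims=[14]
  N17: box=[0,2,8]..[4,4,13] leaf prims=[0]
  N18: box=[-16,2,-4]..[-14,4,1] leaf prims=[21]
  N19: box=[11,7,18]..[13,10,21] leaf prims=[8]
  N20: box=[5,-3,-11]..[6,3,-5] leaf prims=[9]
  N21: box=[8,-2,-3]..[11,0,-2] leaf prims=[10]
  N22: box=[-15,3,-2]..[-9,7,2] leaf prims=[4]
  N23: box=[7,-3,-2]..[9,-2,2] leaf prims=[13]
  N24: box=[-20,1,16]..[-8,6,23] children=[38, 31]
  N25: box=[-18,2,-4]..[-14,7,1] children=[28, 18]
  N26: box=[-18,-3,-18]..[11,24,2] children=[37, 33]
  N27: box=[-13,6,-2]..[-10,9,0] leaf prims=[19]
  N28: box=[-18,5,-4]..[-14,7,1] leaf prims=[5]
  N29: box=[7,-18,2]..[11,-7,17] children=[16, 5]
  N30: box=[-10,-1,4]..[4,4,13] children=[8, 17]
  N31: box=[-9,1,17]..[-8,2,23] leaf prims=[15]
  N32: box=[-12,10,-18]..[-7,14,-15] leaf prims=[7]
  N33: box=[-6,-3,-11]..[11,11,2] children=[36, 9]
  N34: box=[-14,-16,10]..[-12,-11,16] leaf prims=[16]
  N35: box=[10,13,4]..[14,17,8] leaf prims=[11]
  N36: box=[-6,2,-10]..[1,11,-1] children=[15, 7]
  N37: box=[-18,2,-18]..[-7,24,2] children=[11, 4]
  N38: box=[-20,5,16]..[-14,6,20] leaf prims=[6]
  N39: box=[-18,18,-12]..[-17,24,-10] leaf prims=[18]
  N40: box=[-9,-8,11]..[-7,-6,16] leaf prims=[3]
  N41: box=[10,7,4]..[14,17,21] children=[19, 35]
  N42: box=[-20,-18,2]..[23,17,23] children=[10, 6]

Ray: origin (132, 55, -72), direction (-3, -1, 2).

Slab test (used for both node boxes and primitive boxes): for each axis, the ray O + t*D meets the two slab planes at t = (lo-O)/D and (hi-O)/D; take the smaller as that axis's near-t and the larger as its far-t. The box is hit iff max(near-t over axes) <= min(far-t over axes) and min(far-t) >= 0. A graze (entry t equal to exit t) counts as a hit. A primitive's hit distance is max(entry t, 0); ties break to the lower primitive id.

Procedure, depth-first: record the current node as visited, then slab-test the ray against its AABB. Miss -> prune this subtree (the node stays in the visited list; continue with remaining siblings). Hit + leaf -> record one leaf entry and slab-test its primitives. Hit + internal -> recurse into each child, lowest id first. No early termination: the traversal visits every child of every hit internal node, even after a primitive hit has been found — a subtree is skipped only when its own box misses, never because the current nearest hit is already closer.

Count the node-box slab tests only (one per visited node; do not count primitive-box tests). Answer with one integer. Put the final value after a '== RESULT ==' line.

Trace the traversal:
N0 x:[109/3,152/3] y:[31,73] z:[27,95/2] -> hit [109/3,95/2], descend [26, 42]
  N26 x:[121/3,50] y:[31,58] z:[27,37] -> miss, prune
  N42 x:[109/3,152/3] y:[38,73] z:[37,95/2] -> hit [38,95/2], descend [6, 10]
    N6 x:[118/3,152/3] y:[38,56] z:[38,95/2] -> hit [118/3,95/2], descend [12, 41]
      N12 x:[128/3,152/3] y:[49,56] z:[38,95/2] -> miss, prune
      N41 x:[118/3,122/3] y:[38,48] z:[38,93/2] -> hit [118/3,122/3], descend [19, 35]
        N19 x:[119/3,121/3] y:[45,48] z:[45,93/2] -> miss, prune
        N35 x:[118/3,122/3] y:[38,42] z:[38,40] -> hit [118/3,40] leaf, test {P11@t=118/3}
    N10 x:[109/3,146/3] y:[61,73] z:[37,89/2] -> miss, prune

Visited [0, 26, 42, 6, 12, 41, 19, 35, 10]. Tests: 9 box, 1 leaf. Nearest: P11.

== RESULT ==
9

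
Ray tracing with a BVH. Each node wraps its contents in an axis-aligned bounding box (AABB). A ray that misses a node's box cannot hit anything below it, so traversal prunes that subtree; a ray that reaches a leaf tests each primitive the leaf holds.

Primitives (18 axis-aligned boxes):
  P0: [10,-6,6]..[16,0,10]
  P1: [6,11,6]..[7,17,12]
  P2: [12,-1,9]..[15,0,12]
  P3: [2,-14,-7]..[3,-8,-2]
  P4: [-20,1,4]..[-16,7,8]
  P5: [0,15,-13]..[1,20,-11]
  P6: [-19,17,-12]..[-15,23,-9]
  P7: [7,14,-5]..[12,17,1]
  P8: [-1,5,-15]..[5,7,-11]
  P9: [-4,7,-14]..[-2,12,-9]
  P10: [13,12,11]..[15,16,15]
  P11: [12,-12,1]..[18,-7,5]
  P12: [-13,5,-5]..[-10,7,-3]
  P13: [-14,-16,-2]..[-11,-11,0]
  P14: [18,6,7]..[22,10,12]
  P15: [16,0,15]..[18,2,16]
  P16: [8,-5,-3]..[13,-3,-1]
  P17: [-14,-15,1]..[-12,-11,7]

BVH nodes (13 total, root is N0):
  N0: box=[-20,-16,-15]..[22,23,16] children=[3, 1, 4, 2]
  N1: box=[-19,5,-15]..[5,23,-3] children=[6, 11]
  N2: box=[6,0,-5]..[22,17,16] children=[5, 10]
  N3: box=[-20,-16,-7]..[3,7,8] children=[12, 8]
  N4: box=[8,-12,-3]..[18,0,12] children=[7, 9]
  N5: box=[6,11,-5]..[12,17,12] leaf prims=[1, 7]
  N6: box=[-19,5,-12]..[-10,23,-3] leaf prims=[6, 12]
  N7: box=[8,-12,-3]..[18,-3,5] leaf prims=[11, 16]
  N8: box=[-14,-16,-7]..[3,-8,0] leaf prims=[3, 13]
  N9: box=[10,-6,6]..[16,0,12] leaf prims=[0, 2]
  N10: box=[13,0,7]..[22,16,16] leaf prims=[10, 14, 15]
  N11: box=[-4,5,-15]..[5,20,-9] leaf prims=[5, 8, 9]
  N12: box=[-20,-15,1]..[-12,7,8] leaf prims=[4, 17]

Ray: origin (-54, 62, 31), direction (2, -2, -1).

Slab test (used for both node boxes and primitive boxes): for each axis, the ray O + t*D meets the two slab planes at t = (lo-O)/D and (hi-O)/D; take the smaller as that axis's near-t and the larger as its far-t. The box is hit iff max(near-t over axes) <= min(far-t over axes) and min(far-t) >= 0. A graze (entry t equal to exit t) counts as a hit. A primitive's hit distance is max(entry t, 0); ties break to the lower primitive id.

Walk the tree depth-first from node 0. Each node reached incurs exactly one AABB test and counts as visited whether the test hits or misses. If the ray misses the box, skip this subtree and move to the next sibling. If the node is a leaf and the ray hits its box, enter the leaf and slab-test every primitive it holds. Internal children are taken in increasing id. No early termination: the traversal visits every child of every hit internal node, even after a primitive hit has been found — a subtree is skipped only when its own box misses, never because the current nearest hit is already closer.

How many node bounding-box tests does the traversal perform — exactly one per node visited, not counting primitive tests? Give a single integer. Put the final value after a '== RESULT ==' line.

Walk:
N0 x:[17,38] y:[39/2,39] z:[15,46] -> hit [39/2,38], descend [1, 2, 3, 4]
  N1 x:[35/2,59/2] y:[39/2,57/2] z:[34,46] -> miss, prune
  N2 x:[30,38] y:[45/2,31] z:[15,36] -> hit [30,31], descend [5, 10]
    N5 x:[30,33] y:[45/2,51/2] z:[19,36] -> miss, prune
    N10 x:[67/2,38] y:[23,31] z:[15,24] -> miss, prune
  N3 x:[17,57/2] y:[55/2,39] z:[23,38] -> hit [55/2,57/2], descend [8, 12]
    N8 x:[20,57/2] y:[35,39] z:[31,38] -> miss, prune
    N12 x:[17,21] y:[55/2,77/2] z:[23,30] -> miss, prune
  N4 x:[31,36] y:[31,37] z:[19,34] -> hit [31,34], descend [7, 9]
    N7 x:[31,36] y:[65/2,37] z:[26,34] -> hit [65/2,34] leaf, test {P11(miss), P16@t=65/2}
    N9 x:[32,35] y:[31,34] z:[19,25] -> miss, prune

Visited [0, 1, 2, 5, 10, 3, 8, 12, 4, 7, 9]. Tests: 11 box, 1 leaf. Nearest: P16.

== RESULT ==
11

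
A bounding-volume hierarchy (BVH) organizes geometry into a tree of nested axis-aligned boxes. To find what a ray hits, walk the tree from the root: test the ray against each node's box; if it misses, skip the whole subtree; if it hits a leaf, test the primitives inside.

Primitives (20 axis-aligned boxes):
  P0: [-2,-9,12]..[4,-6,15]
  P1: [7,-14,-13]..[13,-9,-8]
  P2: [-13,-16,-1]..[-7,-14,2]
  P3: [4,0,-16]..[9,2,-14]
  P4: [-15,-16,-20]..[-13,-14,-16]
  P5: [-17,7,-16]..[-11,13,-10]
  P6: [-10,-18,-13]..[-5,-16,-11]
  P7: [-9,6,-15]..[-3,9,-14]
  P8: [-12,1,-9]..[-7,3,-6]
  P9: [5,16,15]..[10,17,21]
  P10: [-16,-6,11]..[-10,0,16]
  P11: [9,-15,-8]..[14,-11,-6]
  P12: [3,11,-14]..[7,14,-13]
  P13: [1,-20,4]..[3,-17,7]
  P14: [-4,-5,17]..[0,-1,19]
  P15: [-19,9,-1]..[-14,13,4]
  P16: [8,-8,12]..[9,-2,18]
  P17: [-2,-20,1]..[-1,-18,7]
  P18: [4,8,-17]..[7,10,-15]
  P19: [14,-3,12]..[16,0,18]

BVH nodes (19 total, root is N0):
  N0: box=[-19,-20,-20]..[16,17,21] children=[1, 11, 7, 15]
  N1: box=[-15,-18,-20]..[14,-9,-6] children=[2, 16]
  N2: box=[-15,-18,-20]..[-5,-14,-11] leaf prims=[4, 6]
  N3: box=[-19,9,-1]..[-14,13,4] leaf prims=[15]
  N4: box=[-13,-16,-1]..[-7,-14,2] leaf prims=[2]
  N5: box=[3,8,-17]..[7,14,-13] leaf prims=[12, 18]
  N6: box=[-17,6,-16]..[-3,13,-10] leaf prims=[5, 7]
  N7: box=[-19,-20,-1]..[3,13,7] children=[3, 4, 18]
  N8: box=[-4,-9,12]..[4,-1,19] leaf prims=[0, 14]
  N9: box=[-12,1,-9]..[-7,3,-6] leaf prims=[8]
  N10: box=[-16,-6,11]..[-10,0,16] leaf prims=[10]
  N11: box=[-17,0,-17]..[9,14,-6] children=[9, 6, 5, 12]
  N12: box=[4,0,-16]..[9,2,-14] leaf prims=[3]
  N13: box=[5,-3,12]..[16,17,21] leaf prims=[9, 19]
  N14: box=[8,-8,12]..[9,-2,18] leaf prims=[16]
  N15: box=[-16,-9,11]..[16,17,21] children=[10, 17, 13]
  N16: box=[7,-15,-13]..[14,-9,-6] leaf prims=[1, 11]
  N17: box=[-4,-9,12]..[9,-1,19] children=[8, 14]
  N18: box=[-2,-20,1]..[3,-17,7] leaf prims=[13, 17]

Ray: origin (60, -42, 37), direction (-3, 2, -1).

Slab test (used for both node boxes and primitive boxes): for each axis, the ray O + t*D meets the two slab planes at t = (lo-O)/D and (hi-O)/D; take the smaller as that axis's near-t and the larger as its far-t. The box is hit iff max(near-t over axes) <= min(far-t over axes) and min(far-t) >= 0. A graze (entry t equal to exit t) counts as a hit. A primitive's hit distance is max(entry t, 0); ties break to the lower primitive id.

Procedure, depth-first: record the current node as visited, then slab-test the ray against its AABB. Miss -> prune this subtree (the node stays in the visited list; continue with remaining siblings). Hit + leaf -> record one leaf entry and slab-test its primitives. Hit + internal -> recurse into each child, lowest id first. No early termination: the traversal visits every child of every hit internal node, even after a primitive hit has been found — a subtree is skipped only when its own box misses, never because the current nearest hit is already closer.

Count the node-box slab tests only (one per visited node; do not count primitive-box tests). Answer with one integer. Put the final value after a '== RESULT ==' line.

Traverse from the root:
N0 x:[44/3,79/3] y:[11,59/2] z:[16,57] -> hit [16,79/3], descend [1, 7, 11, 15]
  N1 x:[46/3,25] y:[12,33/2] z:[43,57] -> miss, prune
  N7 x:[19,79/3] y:[11,55/2] z:[30,38] -> miss, prune
  N11 x:[17,77/3] y:[21,28] z:[43,54] -> miss, prune
  N15 x:[44/3,76/3] y:[33/2,59/2] z:[16,26] -> hit [33/2,76/3], descend [10, 13, 17]
    N10 x:[70/3,76/3] y:[18,21] z:[21,26] -> miss, prune
    N13 x:[44/3,55/3] y:[39/2,59/2] z:[16,25] -> miss, prune
    N17 x:[17,64/3] y:[33/2,41/2] z:[18,25] -> hit [18,41/2], descend [8, 14]
      N8 x:[56/3,64/3] y:[33/2,41/2] z:[18,25] -> hit [56/3,41/2] leaf, test {P0(miss), P14@t=20}
      N14 x:[17,52/3] y:[17,20] z:[19,25] -> miss, prune

Visited [0, 1, 7, 11, 15, 10, 13, 17, 8, 14]. Tests: 10 box, 1 leaf. Nearest: P14.

== RESULT ==
10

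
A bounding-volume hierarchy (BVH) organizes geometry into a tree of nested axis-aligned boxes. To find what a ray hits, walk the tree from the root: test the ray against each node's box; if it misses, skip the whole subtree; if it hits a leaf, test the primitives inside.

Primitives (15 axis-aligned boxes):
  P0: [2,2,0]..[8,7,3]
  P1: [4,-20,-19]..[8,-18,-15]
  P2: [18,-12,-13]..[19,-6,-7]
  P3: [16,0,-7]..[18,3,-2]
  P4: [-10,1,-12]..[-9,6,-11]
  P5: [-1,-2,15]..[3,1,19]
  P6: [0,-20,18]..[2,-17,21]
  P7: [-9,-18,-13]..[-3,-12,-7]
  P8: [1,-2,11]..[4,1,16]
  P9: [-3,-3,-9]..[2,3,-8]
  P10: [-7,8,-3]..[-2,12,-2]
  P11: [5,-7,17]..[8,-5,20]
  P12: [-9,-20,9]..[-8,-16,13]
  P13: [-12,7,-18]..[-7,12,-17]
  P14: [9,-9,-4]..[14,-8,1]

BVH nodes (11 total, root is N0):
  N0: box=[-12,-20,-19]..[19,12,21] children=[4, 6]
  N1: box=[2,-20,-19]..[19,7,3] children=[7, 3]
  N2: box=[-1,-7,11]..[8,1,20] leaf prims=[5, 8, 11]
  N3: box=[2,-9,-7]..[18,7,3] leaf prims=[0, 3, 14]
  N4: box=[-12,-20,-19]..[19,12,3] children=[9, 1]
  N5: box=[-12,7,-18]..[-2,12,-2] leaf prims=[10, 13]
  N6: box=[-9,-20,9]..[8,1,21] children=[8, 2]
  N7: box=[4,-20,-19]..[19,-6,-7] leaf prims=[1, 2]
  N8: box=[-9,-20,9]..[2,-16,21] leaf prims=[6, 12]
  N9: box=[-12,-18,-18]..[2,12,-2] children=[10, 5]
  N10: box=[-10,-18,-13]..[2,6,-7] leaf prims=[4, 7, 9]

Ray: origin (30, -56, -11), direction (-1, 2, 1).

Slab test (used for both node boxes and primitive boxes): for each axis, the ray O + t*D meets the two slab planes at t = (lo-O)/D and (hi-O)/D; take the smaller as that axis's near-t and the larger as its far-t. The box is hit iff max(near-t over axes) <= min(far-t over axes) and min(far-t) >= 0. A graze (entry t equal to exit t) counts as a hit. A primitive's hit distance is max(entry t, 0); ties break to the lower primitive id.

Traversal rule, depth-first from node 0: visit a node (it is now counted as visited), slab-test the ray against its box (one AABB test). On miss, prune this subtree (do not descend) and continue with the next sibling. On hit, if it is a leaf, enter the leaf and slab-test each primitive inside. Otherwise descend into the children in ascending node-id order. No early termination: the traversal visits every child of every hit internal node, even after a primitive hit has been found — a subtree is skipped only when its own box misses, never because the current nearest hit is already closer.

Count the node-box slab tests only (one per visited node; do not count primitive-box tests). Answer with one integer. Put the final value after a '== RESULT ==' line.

Walk:
N0 x:[11,42] y:[18,34] z:[-8,32] -> hit [18,32], descend [4, 6]
  N4 x:[11,42] y:[18,34] z:[-8,14] -> miss, prune
  N6 x:[22,39] y:[18,57/2] z:[20,32] -> hit [22,57/2], descend [2, 8]
    N2 x:[22,31] y:[49/2,57/2] z:[22,31] -> hit [49/2,57/2] leaf, test {P5@t=27, P8@t=27, P11(miss)}
    N8 x:[28,39] y:[18,20] z:[20,32] -> miss, prune

Visited [0, 4, 6, 2, 8]. Tests: 5 box, 1 leaf. Nearest: P5.

== RESULT ==
5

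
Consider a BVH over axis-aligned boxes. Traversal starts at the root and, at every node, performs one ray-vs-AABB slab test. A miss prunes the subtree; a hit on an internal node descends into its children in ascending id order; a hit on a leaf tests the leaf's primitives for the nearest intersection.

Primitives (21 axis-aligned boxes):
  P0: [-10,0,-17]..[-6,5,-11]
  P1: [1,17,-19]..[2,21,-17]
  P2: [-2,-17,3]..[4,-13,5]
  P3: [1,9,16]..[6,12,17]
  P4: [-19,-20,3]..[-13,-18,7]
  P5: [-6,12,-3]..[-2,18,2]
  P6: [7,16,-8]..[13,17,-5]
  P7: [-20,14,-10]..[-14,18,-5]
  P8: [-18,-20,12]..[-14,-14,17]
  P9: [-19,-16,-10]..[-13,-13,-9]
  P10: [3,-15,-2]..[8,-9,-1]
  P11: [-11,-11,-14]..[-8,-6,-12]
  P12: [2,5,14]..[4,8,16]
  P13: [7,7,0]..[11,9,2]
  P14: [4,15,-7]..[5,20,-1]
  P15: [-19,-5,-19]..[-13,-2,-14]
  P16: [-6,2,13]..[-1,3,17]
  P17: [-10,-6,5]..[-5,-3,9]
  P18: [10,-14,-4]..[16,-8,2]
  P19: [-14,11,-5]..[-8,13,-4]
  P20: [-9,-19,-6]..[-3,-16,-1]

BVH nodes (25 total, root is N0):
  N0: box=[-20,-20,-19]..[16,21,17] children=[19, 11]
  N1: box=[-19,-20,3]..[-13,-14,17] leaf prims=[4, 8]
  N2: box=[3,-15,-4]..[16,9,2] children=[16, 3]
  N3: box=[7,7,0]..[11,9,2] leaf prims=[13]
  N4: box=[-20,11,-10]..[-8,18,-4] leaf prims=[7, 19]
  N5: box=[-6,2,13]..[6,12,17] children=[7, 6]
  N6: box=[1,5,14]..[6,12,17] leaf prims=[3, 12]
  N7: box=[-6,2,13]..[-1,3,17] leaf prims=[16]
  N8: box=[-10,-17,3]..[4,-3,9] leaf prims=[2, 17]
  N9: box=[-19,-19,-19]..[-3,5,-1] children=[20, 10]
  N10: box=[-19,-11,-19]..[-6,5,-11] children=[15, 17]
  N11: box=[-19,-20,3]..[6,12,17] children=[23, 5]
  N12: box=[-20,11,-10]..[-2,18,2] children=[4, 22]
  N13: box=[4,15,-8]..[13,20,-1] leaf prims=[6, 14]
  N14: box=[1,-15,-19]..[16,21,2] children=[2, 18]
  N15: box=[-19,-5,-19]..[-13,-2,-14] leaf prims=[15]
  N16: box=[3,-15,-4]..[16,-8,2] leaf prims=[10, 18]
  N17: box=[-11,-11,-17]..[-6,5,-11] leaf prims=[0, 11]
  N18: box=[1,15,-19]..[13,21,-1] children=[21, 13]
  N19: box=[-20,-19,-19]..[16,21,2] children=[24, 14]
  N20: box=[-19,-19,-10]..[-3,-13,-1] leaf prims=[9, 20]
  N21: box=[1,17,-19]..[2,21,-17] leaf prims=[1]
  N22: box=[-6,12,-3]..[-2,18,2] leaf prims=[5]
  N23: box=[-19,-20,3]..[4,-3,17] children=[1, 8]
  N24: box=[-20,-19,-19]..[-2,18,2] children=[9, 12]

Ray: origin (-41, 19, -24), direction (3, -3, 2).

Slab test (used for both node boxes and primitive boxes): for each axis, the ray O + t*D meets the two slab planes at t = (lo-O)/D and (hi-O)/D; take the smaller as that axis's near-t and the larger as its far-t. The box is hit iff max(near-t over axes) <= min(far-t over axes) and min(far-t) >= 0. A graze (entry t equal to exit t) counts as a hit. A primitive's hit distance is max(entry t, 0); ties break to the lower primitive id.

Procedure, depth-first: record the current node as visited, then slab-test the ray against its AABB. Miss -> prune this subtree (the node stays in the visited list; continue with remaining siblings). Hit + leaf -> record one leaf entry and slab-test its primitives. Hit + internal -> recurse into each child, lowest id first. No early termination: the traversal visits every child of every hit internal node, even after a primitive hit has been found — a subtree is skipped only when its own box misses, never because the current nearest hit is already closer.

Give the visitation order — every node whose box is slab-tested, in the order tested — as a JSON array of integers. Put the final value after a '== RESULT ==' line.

Trace the traversal:
N0 x:[7,19] y:[-2/3,13] z:[5/2,41/2] -> hit [7,13], descend [11, 19]
  N11 x:[22/3,47/3] y:[7/3,13] z:[27/2,41/2] -> miss, prune
  N19 x:[7,19] y:[-2/3,38/3] z:[5/2,13] -> hit [7,38/3], descend [14, 24]
    N14 x:[14,19] y:[-2/3,34/3] z:[5/2,13] -> miss, prune
    N24 x:[7,13] y:[1/3,38/3] z:[5/2,13] -> hit [7,38/3], descend [9, 12]
      N9 x:[22/3,38/3] y:[14/3,38/3] z:[5/2,23/2] -> hit [22/3,23/2], descend [10, 20]
        N10 x:[22/3,35/3] y:[14/3,10] z:[5/2,13/2] -> miss, prune
        N20 x:[22/3,38/3] y:[32/3,38/3] z:[7,23/2] -> hit [32/3,23/2] leaf, test {P9(miss), P20(miss)}
      N12 x:[7,13] y:[1/3,8/3] z:[7,13] -> miss, prune

order=[0, 11, 19, 14, 24, 9, 10, 20, 12]  |boxes|=9  |leaves|=1  hit=miss

== RESULT ==
[0, 11, 19, 14, 24, 9, 10, 20, 12]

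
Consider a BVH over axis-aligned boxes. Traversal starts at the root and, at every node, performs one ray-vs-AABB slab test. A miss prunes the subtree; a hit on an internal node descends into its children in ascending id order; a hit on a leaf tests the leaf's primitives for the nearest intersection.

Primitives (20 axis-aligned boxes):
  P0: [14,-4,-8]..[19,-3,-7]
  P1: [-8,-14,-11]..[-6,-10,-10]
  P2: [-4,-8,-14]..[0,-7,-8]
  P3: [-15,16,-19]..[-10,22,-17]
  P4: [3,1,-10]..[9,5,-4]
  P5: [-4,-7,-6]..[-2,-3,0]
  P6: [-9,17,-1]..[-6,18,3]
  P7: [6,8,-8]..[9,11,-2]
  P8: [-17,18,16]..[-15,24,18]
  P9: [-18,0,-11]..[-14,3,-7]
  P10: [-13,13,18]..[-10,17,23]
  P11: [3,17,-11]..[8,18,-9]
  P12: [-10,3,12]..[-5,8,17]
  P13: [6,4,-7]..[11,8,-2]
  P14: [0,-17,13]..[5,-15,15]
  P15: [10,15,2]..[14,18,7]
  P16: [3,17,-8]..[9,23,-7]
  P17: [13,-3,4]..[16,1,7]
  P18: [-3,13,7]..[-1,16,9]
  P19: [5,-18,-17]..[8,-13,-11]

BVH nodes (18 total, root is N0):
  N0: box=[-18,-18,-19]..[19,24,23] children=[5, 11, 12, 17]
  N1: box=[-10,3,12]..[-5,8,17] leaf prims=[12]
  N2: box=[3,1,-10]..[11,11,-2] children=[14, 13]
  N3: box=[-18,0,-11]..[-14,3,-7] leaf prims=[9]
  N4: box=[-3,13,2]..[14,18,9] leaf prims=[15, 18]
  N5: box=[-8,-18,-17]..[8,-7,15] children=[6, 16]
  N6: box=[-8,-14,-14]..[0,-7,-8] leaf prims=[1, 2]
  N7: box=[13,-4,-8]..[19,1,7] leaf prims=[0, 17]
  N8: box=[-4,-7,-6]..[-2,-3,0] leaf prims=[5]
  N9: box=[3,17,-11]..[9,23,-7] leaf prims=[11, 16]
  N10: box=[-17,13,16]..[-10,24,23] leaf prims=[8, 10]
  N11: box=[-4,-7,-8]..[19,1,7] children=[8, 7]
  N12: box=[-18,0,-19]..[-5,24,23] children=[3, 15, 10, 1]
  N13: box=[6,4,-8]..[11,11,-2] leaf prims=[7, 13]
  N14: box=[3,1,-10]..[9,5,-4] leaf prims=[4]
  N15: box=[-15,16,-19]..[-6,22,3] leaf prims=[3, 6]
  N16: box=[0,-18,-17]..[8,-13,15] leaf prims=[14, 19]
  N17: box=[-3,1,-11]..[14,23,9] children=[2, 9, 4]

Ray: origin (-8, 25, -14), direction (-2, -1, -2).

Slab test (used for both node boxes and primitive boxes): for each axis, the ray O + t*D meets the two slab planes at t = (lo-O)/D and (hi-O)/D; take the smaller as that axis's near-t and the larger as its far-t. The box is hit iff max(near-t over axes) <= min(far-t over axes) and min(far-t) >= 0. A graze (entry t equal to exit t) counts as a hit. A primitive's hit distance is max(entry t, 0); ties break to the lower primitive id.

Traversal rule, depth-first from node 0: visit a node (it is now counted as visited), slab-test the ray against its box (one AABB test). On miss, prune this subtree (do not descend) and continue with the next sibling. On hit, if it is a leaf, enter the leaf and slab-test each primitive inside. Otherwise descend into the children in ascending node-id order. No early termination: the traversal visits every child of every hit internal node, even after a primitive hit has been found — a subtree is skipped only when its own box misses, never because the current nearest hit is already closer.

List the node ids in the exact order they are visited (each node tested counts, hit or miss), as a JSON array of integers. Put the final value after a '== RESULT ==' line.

Walk:
N0 x:[-27/2,5] y:[1,43] z:[-37/2,5/2] -> hit [1,5/2], descend [5, 11, 12, 17]
  N5 x:[-8,0] y:[32,43] z:[-29/2,3/2] -> miss, prune
  N11 x:[-27/2,-2] y:[24,32] z:[-21/2,-3] -> miss, prune
  N12 x:[-3/2,5] y:[1,25] z:[-37/2,5/2] -> hit [1,5/2], descend [1, 3, 10, 15]
    N1 x:[-3/2,1] y:[17,22] z:[-31/2,-13] -> miss, prune
    N3 x:[3,5] y:[22,25] z:[-7/2,-3/2] -> miss, prune
    N10 x:[1,9/2] y:[1,12] z:[-37/2,-15] -> miss, prune
    N15 x:[-1,7/2] y:[3,9] z:[-17/2,5/2] -> miss, prune
  N17 x:[-11,-5/2] y:[2,24] z:[-23/2,-3/2] -> miss, prune

order=[0, 5, 11, 12, 1, 3, 10, 15, 17]  |boxes|=9  |leaves|=0  hit=miss

== RESULT ==
[0, 5, 11, 12, 1, 3, 10, 15, 17]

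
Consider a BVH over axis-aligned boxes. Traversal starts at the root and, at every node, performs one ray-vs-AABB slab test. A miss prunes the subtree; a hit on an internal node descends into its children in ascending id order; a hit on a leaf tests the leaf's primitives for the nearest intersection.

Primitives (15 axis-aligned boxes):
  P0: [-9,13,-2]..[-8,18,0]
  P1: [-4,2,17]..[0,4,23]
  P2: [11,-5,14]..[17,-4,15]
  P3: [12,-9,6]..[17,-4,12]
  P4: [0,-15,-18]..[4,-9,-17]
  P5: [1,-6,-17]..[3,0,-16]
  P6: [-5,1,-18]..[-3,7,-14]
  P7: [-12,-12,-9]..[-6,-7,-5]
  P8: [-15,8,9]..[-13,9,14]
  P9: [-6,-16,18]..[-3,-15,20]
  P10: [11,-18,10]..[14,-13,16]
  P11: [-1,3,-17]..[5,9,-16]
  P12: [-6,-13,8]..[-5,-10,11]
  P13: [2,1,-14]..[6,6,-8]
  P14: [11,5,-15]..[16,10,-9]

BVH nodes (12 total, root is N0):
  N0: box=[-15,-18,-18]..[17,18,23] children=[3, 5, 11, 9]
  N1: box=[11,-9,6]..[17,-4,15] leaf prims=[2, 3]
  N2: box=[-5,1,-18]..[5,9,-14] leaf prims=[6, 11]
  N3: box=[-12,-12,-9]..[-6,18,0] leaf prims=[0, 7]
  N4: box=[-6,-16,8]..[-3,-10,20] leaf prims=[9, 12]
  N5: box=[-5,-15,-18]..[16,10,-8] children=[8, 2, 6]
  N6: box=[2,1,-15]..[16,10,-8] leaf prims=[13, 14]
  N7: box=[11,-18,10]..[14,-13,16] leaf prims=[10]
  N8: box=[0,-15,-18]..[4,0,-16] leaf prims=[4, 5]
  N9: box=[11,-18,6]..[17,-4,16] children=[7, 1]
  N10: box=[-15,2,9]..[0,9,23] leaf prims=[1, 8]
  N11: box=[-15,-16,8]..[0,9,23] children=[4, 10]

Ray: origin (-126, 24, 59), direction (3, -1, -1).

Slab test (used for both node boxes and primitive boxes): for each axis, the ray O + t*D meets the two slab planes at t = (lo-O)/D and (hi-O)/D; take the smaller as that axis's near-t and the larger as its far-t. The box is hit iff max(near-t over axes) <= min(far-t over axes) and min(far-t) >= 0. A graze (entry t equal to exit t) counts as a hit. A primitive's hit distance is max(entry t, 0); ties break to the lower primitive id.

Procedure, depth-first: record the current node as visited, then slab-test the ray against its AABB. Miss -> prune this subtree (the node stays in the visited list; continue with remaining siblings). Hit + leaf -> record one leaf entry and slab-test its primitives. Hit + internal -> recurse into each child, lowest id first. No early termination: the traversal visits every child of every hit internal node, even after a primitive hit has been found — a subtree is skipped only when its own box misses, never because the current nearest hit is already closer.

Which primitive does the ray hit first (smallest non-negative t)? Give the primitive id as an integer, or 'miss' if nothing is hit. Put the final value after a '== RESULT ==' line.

Trace the traversal:
N0 x:[37,143/3] y:[6,42] z:[36,77] -> hit [37,42], descend [3, 5, 9, 11]
  N3 x:[38,40] y:[6,36] z:[59,68] -> miss, prune
  N5 x:[121/3,142/3] y:[14,39] z:[67,77] -> miss, prune
  N9 x:[137/3,143/3] y:[28,42] z:[43,53] -> miss, prune
  N11 x:[37,42] y:[15,40] z:[36,51] -> hit [37,40], descend [4, 10]
    N4 x:[40,41] y:[34,40] z:[39,51] -> hit [40,40] leaf, test {P9@t=40, P12(miss)}
    N10 x:[37,42] y:[15,22] z:[36,50] -> miss, prune

Visited [0, 3, 5, 9, 11, 4, 10]. Tests: 7 box, 1 leaf. Nearest: P9.

== RESULT ==
9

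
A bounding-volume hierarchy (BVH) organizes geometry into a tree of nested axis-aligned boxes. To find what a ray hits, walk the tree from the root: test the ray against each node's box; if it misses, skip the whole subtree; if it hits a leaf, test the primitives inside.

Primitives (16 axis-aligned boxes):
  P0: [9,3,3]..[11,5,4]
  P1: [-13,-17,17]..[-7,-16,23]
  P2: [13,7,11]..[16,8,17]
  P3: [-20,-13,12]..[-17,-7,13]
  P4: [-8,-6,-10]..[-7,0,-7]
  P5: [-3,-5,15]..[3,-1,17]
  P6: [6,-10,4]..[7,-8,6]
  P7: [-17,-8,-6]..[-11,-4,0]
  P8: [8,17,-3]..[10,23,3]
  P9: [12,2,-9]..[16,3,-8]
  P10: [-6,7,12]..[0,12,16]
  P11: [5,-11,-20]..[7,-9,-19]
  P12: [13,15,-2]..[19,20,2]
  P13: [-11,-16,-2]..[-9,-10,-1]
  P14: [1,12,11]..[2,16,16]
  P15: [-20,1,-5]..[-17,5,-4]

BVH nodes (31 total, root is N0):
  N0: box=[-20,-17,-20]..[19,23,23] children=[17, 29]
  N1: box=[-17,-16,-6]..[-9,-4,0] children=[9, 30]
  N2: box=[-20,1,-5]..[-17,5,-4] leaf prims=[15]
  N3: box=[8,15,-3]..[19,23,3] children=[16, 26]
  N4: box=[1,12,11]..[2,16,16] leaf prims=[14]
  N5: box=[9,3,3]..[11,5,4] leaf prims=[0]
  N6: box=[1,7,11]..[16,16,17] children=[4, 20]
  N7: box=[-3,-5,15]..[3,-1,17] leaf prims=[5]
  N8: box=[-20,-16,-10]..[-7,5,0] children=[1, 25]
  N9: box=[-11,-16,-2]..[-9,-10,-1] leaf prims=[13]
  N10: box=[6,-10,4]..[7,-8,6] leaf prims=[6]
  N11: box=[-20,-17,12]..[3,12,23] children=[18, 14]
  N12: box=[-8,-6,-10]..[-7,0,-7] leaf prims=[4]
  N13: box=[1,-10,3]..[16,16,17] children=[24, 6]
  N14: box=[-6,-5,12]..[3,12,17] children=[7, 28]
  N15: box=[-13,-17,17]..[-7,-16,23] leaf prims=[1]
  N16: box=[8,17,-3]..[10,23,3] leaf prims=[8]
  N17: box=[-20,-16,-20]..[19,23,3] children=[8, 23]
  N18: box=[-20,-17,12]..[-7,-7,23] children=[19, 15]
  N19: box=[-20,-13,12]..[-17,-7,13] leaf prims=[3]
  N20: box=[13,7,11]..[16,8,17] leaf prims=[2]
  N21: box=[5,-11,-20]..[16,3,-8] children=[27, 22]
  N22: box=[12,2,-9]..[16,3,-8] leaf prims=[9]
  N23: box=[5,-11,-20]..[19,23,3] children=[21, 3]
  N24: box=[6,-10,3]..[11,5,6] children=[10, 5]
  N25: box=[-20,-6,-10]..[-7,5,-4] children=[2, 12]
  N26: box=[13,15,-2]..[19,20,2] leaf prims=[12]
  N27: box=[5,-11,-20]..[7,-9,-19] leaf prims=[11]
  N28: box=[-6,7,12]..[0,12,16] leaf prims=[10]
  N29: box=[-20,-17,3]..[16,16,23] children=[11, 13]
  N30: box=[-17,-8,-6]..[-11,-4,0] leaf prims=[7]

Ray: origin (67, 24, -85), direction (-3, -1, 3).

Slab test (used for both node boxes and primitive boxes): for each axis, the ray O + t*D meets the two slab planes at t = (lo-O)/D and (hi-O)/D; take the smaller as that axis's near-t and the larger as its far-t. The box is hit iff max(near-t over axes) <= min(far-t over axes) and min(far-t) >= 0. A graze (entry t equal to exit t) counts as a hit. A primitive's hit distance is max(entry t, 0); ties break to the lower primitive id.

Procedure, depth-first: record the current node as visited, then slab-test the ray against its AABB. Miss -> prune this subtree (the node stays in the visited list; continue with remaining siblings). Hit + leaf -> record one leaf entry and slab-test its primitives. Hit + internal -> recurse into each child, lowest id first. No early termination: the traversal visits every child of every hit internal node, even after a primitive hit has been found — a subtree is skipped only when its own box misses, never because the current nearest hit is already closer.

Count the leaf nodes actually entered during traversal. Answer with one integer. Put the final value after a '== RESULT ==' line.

Traverse from the root:
N0 x:[16,29] y:[1,41] z:[65/3,36] -> hit [65/3,29], descend [17, 29]
  N17 x:[16,29] y:[1,40] z:[65/3,88/3] -> hit [65/3,29], descend [8, 23]
    N8 x:[74/3,29] y:[19,40] z:[25,85/3] -> hit [25,85/3], descend [1, 25]
      N1 x:[76/3,28] y:[28,40] z:[79/3,85/3] -> hit [28,28], descend [9, 30]
        N9 x:[76/3,26] y:[34,40] z:[83/3,28] -> miss, prune
        N30 x:[26,28] y:[28,32] z:[79/3,85/3] -> hit [28,28] leaf, test {P7@t=28}
      N25 x:[74/3,29] y:[19,30] z:[25,27] -> hit [25,27], descend [2, 12]
        N2 x:[28,29] y:[19,23] z:[80/3,27] -> miss, prune
        N12 x:[74/3,25] y:[24,30] z:[25,26] -> hit [25,25] leaf, test {P4@t=25}
    N23 x:[16,62/3] y:[1,35] z:[65/3,88/3] -> miss, prune
  N29 x:[17,29] y:[8,41] z:[88/3,36] -> miss, prune

Summary -> nodes [0, 17, 8, 1, 9, 30, 25, 2, 12, 23, 29]; box-tests=11; leaf-entries=2; first=P4

== RESULT ==
2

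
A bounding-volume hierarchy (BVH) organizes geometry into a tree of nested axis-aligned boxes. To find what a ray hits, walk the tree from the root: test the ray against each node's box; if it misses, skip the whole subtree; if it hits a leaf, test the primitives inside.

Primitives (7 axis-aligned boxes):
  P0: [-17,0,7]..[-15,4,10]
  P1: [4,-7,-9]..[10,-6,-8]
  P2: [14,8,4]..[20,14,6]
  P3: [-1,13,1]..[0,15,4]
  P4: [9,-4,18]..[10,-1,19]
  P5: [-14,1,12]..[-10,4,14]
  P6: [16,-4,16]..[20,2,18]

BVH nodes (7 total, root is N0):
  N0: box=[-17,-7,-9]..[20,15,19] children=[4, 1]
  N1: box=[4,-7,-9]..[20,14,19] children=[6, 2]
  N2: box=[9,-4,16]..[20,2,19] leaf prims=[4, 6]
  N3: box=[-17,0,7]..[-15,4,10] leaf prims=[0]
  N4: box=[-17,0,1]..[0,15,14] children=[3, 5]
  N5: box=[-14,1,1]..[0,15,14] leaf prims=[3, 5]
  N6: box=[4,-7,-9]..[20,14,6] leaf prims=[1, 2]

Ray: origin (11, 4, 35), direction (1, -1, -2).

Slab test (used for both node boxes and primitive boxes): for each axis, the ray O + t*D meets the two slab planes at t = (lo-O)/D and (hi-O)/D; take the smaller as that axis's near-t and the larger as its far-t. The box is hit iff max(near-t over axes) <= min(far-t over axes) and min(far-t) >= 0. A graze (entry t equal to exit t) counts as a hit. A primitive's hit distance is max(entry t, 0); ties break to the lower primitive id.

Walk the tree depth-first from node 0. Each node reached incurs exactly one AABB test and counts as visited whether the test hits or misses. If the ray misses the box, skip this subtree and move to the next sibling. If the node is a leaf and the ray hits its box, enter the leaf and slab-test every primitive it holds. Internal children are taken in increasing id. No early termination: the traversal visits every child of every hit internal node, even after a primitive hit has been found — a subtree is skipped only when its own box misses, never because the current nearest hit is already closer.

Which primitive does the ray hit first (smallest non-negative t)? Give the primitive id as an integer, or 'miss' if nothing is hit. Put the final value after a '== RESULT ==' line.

Trace the traversal:
N0 x:[-28,9] y:[-11,11] z:[8,22] -> hit [8,9], descend [1, 4]
  N1 x:[-7,9] y:[-10,11] z:[8,22] -> hit [8,9], descend [2, 6]
    N2 x:[-2,9] y:[2,8] z:[8,19/2] -> hit [8,8] leaf, test {P4(miss), P6(miss)}
    N6 x:[-7,9] y:[-10,11] z:[29/2,22] -> miss, prune
  N4 x:[-28,-11] y:[-11,4] z:[21/2,17] -> miss, prune

order=[0, 1, 2, 6, 4]  |boxes|=5  |leaves|=1  hit=miss

== RESULT ==
miss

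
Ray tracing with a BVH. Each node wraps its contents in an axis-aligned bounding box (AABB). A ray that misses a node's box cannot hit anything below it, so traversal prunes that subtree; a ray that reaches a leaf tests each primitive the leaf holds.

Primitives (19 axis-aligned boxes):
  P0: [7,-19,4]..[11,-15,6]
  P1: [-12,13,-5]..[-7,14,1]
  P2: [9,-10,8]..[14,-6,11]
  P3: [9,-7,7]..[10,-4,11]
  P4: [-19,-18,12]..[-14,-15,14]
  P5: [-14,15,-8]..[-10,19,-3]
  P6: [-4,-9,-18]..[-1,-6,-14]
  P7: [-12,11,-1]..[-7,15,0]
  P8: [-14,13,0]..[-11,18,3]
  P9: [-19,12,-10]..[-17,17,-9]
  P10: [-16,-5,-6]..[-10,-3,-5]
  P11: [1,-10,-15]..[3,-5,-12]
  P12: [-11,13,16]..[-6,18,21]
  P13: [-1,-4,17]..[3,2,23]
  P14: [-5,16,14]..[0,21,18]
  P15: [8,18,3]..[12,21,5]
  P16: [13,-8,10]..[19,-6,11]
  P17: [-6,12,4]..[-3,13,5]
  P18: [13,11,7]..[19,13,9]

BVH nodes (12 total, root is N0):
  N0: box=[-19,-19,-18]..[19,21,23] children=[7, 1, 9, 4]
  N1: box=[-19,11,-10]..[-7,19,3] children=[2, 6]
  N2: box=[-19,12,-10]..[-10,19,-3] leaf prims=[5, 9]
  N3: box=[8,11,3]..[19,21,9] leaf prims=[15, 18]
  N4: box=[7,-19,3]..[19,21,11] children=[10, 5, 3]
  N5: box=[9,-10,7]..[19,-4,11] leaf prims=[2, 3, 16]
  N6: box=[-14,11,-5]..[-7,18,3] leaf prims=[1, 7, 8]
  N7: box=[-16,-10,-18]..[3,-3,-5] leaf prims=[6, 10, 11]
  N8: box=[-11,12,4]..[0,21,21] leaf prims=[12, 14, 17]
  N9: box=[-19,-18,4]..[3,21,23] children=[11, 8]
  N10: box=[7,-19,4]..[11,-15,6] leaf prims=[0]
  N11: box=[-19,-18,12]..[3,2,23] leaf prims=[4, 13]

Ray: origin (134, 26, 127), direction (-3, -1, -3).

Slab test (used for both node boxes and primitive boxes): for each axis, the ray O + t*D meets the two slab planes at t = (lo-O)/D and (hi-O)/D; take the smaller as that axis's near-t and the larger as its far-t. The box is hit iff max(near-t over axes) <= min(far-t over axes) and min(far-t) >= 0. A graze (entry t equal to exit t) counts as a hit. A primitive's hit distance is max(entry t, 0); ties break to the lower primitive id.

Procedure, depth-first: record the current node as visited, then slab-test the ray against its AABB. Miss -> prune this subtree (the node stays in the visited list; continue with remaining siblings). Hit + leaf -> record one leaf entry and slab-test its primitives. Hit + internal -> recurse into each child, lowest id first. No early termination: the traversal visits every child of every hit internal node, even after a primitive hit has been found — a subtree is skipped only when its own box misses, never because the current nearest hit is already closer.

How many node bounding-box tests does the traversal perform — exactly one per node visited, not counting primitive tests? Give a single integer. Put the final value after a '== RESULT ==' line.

Trace the traversal:
N0 x:[115/3,51] y:[5,45] z:[104/3,145/3] -> hit [115/3,45], descend [1, 4, 7, 9]
  N1 x:[47,51] y:[7,15] z:[124/3,137/3] -> miss, prune
  N4 x:[115/3,127/3] y:[5,45] z:[116/3,124/3] -> hit [116/3,124/3], descend [3, 5, 10]
    N3 x:[115/3,42] y:[5,15] z:[118/3,124/3] -> miss, prune
    N5 x:[115/3,125/3] y:[30,36] z:[116/3,40] -> miss, prune
    N10 x:[41,127/3] y:[41,45] z:[121/3,41] -> hit [41,41] leaf, test {P0@t=41}
  N7 x:[131/3,50] y:[29,36] z:[44,145/3] -> miss, prune
  N9 x:[131/3,51] y:[5,44] z:[104/3,41] -> miss, prune

order=[0, 1, 4, 3, 5, 10, 7, 9]  |boxes|=8  |leaves|=1  hit=P0

== RESULT ==
8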